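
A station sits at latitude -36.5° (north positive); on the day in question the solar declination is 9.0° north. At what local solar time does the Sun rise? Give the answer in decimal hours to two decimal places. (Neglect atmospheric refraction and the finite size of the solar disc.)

6.45 h

−tan φ tan δ = −(-0.7400)(0.1584) = 0.1172; H_s = arccos(0.1172) = 83.27°.
Sunrise is at 12 − H_s/15 = 12 − 5.551 = 6.449 h local solar time.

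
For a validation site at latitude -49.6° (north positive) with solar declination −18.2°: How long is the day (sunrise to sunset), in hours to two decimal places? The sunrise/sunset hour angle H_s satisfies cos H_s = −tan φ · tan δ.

The sunset hour angle satisfies cos H_s = −tan φ tan δ = -0.3863, giving H_s = 112.72°.
Day length = 2 H_s / 15° h⁻¹ = 225.44° / 15 = 15.029 h.

15.03 hours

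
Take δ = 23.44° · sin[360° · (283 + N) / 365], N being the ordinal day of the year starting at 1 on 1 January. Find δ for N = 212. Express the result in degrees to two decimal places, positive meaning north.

+18.42°

360 × (283 + 212) / 365 = 488.219°; sin(488.219°) = 0.7857.
δ = 23.44 × 0.7857 = 18.417° ≈ +18.42°.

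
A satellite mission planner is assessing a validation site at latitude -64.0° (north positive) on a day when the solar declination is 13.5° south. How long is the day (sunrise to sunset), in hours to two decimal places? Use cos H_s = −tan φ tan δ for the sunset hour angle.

15.93 hours

The sunset hour angle satisfies cos H_s = −tan φ tan δ = -0.4922, giving H_s = 119.49°.
Day length = 2 H_s / 15° h⁻¹ = 238.98° / 15 = 15.932 h.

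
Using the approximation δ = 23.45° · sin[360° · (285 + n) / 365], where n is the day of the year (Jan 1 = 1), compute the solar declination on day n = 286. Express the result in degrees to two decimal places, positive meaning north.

-9.23°

360 × (285 + 286) / 365 = 563.178°; sin(563.178°) = -0.3936.
δ = 23.45 × -0.3936 = -9.230° ≈ -9.23°.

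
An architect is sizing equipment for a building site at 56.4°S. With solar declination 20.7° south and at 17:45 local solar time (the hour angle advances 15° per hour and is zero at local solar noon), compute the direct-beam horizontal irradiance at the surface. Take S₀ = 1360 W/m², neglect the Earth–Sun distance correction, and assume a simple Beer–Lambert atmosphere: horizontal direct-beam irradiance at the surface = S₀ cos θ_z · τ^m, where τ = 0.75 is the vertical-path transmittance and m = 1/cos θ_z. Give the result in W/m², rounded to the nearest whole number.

Hour angle H = 15° × (17.75 − 12) = 86.25°.
With φ = -56.4°, δ = -20.7°, H = 86.25°: sin φ sin δ = 0.2944, cos φ cos δ cos H = 0.0339, so cos θ_z = 0.3283.
Air mass m = 1/cos θ_z = 1/0.3283 = 3.046; τ^m = 0.75^3.046 = 0.4163.
Surface direct beam = 1360 × 0.3283 × 0.4163 = 185.87 W/m².

186 W/m²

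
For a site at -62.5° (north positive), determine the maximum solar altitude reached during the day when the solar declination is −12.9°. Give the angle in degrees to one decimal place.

At local solar noon the hour angle is zero, so the elevation is 90° − |φ − δ| = 90° − |-62.5° − (-12.9°)| = 90° − 49.6° = 40.4°.

40.4°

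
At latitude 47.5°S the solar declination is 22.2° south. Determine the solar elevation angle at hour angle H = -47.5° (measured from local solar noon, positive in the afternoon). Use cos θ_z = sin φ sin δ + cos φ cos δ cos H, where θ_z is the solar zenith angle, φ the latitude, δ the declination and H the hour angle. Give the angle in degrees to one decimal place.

44.5°

With φ = -47.5°, δ = -22.2°, H = -47.50°: sin φ sin δ = 0.2786, cos φ cos δ cos H = 0.4226, so cos θ_z = 0.7012.
θ_z = arccos(0.7012) = 45.48°, so the elevation is 90° − 45.48° = 44.52°.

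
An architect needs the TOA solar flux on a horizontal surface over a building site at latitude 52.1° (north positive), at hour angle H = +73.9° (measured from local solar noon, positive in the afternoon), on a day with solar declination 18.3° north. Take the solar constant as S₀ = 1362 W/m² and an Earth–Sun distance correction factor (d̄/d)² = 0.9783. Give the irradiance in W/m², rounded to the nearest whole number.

546 W/m²

With φ = 52.1°, δ = 18.3°, H = 73.90°: sin φ sin δ = 0.2478, cos φ cos δ cos H = 0.1617, so cos θ_z = 0.4095.
Top-of-atmosphere irradiance = S₀ (d̄/d)² cos θ_z = 1362 × 0.9783 × 0.4095 = 545.64 W/m².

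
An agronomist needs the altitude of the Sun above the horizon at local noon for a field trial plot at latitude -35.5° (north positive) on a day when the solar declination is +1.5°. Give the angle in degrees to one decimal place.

53.0°

At local solar noon the hour angle is zero, so the elevation is 90° − |φ − δ| = 90° − |-35.5° − (1.5°)| = 90° − 37.0° = 53.0°.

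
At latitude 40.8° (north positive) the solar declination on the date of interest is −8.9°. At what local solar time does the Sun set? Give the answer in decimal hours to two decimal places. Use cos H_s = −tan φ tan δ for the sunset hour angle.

cos H_s = −tan(40.8°) · tan(-8.9°) = 0.1352, so H_s = arccos(0.1352) = 82.23°.
Sunset is at 12 + H_s/15 = 12 + 5.482 = 17.482 h local solar time.

17.48 h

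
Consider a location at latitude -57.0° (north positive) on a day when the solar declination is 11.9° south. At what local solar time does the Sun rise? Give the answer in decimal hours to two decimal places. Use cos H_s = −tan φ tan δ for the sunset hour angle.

4.74 h

The sunset hour angle satisfies cos H_s = −tan φ tan δ = -0.3245, giving H_s = 108.94°.
Sunrise is at 12 − H_s/15 = 12 − 7.263 = 4.737 h local solar time.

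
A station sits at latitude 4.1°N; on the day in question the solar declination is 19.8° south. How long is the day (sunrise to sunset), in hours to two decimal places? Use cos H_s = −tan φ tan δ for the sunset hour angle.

−tan φ tan δ = −(0.0717)(-0.3600) = 0.0258; H_s = arccos(0.0258) = 88.52°.
Day length = 2 H_s / 15° h⁻¹ = 177.04° / 15 = 11.803 h.

11.80 hours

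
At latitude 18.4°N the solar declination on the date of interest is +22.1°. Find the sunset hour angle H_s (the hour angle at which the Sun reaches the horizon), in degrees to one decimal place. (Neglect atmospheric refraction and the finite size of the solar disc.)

97.8°

cos H_s = −tan(18.4°) · tan(22.1°) = -0.1351, so H_s = arccos(-0.1351) = 97.76°.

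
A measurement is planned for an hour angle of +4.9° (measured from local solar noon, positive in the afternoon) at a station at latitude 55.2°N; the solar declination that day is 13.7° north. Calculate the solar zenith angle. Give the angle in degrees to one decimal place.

With φ = 55.2°, δ = 13.7°, H = 4.90°: sin φ sin δ = 0.1945, cos φ cos δ cos H = 0.5524, so cos θ_z = 0.7469.
θ_z = arccos(0.7469) = 41.68°.

41.7°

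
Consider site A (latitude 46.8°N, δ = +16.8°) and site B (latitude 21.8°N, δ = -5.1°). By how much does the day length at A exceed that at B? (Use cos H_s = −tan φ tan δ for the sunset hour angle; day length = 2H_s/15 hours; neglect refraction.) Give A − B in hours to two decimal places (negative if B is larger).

+2.77 h

A: H_s = arccos(−tan 46.8° · tan 16.8°) = 108.75°, so 2H_s/15 = 14.5000 h.
B: H_s = arccos(−tan 21.8° · tan -5.1°) = 87.95°, so 2H_s/15 = 11.7267 h.
A − B = 14.5000 − 11.7267 = 2.7733 h.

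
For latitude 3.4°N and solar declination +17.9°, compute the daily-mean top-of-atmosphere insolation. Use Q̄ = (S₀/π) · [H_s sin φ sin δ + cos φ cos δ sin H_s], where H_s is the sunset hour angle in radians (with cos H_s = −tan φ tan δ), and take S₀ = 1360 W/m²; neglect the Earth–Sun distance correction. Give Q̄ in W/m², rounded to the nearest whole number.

424 W/m²

cos H_s = −tan(3.4°) · tan(17.9°) = -0.0192, so H_s = arccos(-0.0192) = 91.10°. In radians, H_s = 1.5900.
H_s sin φ sin δ = 1.5900 × 0.0593 × 0.3074 = 0.0290.
cos φ cos δ sin H_s = 0.9982 × 0.9516 × 0.9998 = 0.9497.
Q̄ = (1360/π) × (0.0290 + 0.9497) = 432.90 × 0.9787 = 423.68 W/m².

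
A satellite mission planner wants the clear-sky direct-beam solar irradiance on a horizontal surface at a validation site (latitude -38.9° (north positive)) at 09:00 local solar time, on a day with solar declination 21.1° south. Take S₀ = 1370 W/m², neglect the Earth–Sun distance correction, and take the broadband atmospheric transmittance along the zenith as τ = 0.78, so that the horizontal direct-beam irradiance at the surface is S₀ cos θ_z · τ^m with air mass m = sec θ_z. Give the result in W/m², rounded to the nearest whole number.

Hour angle H = 15° × (9 − 12) = -45.00°.
With φ = -38.9°, δ = -21.1°, H = -45.00°: sin φ sin δ = 0.2261, cos φ cos δ cos H = 0.5134, so cos θ_z = 0.7395.
Air mass m = 1/cos θ_z = 1/0.7395 = 1.352; τ^m = 0.78^1.352 = 0.7147.
Surface direct beam = 1370 × 0.7395 × 0.7147 = 724.07 W/m².

724 W/m²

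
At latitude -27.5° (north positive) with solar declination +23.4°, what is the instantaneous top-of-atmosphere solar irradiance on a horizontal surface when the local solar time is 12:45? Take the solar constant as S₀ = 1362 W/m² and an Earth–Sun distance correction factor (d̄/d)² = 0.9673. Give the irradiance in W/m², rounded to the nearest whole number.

Hour angle H = 15° × (12.75 − 12) = 11.25°.
cos θ_z = sin φ sin δ + cos φ cos δ cos H = (-0.4617)(0.3971) + (0.8870)(0.9178)(0.9808) = 0.6151.
Top-of-atmosphere irradiance = S₀ (d̄/d)² cos θ_z = 1362 × 0.9673 × 0.6151 = 810.37 W/m².

810 W/m²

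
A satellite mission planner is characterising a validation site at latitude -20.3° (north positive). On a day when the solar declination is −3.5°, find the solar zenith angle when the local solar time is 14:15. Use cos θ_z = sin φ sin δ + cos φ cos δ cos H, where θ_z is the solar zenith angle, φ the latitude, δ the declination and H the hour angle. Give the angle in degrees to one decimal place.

36.9°

Hour angle H = 15° × (14.25 − 12) = 33.75°.
With φ = -20.3°, δ = -3.5°, H = 33.75°: sin φ sin δ = 0.0212, cos φ cos δ cos H = 0.7784, so cos θ_z = 0.7996.
θ_z = arccos(0.7996) = 36.91°.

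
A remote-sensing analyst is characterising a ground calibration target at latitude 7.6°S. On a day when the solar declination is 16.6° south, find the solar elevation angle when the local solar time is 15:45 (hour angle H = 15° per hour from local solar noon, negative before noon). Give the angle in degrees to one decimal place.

Hour angle H = 15° × (15.75 − 12) = 56.25°.
cos θ_z = sin(-7.6°) sin(-16.6°) + cos(-7.6°) cos(-16.6°) cos(56.25°) = 0.0378 + 0.5277 = 0.5655.
θ_z = arccos(0.5655) = 55.56°, so the elevation is 90° − 55.56° = 34.44°.

34.4°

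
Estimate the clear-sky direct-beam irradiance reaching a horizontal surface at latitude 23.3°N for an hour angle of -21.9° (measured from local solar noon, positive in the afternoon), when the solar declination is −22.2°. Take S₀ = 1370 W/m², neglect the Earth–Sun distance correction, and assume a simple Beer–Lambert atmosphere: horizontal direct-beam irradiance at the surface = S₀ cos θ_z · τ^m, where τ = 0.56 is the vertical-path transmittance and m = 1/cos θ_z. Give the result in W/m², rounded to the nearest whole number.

cos θ_z = sin(23.3°) sin(-22.2°) + cos(23.3°) cos(-22.2°) cos(-21.90°) = -0.1495 + 0.7890 = 0.6395.
Air mass m = 1/cos θ_z = 1/0.6395 = 1.564; τ^m = 0.56^1.564 = 0.4038.
Surface direct beam = 1370 × 0.6395 × 0.4038 = 353.78 W/m².

354 W/m²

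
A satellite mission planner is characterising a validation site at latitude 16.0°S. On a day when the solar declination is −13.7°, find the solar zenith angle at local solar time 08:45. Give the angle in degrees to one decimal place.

Hour angle H = 15° × (8.75 − 12) = -48.75°.
cos θ_z = sin(-16.0°) sin(-13.7°) + cos(-16.0°) cos(-13.7°) cos(-48.75°) = 0.0653 + 0.6158 = 0.6811.
θ_z = arccos(0.6811) = 47.07°.

47.1°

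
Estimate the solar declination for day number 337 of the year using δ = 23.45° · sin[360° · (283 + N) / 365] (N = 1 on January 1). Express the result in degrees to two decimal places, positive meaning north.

360 × (283 + 337) / 365 = 611.507°; sin(611.507°) = -0.9484.
δ = 23.45 × -0.9484 = -22.240° ≈ -22.24°.

-22.24°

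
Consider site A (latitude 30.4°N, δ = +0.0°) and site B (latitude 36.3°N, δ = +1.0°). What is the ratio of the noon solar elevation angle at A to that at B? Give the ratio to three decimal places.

A: 90° − |30.4 − (0.0)| = 59.60°.
B: 90° − |36.3 − (1.0)| = 54.70°.
Ratio A/B = 59.6000 / 54.7000 = 1.0896.

1.090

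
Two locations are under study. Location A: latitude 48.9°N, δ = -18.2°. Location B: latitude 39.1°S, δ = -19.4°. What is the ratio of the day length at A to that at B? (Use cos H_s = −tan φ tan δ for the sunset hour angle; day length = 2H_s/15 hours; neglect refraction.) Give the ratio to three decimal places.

A: H_s = arccos(−tan 48.9° · tan -18.2°) = 67.86°, so 2H_s/15 = 9.0480 h.
B: H_s = arccos(−tan -39.1° · tan -19.4°) = 106.63°, so 2H_s/15 = 14.2173 h.
Ratio A/B = 9.0480 / 14.2173 = 0.6364.

0.636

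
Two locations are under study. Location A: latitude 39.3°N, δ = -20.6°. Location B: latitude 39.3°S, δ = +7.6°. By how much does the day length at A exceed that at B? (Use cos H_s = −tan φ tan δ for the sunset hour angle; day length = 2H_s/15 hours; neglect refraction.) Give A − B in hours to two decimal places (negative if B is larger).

-1.55 h

A: H_s = arccos(−tan 39.3° · tan -20.6°) = 72.08°, so 2H_s/15 = 9.6107 h.
B: H_s = arccos(−tan -39.3° · tan 7.6°) = 83.73°, so 2H_s/15 = 11.1640 h.
A − B = 9.6107 − 11.1640 = -1.5533 h.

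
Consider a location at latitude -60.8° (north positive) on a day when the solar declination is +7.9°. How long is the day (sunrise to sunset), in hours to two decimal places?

10.08 hours

cos H_s = −tan(-60.8°) · tan(7.9°) = 0.2483, so H_s = arccos(0.2483) = 75.62°.
Day length = 2 H_s / 15° h⁻¹ = 151.24° / 15 = 10.083 h.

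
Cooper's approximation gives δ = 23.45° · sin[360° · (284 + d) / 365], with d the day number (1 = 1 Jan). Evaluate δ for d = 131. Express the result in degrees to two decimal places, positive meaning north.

360 × (284 + 131) / 365 = 409.315°; sin(409.315°) = 0.7583.
δ = 23.45 × 0.7583 = 17.782° ≈ +17.78°.

+17.78°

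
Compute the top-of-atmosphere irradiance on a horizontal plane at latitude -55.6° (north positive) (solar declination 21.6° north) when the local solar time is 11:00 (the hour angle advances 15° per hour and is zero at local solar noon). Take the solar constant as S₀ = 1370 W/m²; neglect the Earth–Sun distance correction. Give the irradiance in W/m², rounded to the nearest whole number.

Hour angle H = 15° × (11 − 12) = -15.00°.
With φ = -55.6°, δ = 21.6°, H = -15.00°: sin φ sin δ = -0.3037, cos φ cos δ cos H = 0.5074, so cos θ_z = 0.2037.
Top-of-atmosphere irradiance = S₀ cos θ_z = 1370 × 0.2037 = 279.07 W/m².

279 W/m²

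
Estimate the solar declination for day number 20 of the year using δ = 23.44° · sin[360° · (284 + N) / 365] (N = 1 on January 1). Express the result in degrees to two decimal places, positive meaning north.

360 × (284 + 20) / 365 = 299.836°; sin(299.836°) = -0.8675.
δ = 23.44 × -0.8675 = -20.334° ≈ -20.33°.

-20.33°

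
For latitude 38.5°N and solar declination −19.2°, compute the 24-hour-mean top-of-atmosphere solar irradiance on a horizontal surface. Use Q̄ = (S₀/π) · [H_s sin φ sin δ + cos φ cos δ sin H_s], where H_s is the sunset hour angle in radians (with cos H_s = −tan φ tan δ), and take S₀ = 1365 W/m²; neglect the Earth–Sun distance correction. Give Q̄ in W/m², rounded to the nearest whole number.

−tan φ tan δ = −(0.7954)(-0.3482) = 0.2770; H_s = arccos(0.2770) = 73.92°. In radians, H_s = 1.2901.
H_s sin φ sin δ = 1.2901 × 0.6225 × -0.3289 = -0.2641.
cos φ cos δ sin H_s = 0.7826 × 0.9444 × 0.9609 = 0.7102.
Q̄ = (1365/π) × (-0.2641 + 0.7102) = 434.49 × 0.4461 = 193.83 W/m².

194 W/m²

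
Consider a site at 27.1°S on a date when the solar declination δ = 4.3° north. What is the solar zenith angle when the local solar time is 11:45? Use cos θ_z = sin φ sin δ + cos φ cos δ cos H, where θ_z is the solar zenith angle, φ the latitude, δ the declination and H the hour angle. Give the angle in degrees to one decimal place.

31.6°

Hour angle H = 15° × (11.75 − 12) = -3.75°.
cos θ_z = sin φ sin δ + cos φ cos δ cos H = (-0.4555)(0.0750) + (0.8902)(0.9972)(0.9979) = 0.8517.
θ_z = arccos(0.8517) = 31.60°.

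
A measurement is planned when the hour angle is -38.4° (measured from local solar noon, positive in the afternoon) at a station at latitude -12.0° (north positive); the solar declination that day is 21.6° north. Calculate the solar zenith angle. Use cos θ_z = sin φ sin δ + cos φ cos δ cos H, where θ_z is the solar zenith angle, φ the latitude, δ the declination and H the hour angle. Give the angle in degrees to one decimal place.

50.5°

cos θ_z = sin(-12.0°) sin(21.6°) + cos(-12.0°) cos(21.6°) cos(-38.40°) = -0.0765 + 0.7127 = 0.6362.
θ_z = arccos(0.6362) = 50.49°.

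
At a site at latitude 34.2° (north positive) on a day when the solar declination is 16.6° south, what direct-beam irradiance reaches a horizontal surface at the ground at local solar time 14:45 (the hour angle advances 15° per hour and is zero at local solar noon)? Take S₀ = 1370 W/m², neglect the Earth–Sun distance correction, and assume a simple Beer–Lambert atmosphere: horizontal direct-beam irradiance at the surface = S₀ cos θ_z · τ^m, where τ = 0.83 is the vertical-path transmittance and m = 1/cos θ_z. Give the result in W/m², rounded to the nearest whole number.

Hour angle H = 15° × (14.75 − 12) = 41.25°.
cos θ_z = sin(34.2°) sin(-16.6°) + cos(34.2°) cos(-16.6°) cos(41.25°) = -0.1606 + 0.5959 = 0.4353.
Air mass m = 1/cos θ_z = 1/0.4353 = 2.297; τ^m = 0.83^2.297 = 0.6518.
Surface direct beam = 1370 × 0.4353 × 0.6518 = 388.71 W/m².

389 W/m²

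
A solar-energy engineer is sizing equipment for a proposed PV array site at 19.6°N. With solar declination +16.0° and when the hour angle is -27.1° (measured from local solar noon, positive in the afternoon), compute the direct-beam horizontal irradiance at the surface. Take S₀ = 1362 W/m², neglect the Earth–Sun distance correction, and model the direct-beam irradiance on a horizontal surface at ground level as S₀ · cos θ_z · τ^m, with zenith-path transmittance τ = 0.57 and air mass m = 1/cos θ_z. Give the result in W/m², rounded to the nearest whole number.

cos θ_z = sin(19.6°) sin(16.0°) + cos(19.6°) cos(16.0°) cos(-27.10°) = 0.0925 + 0.8061 = 0.8986.
Air mass m = 1/cos θ_z = 1/0.8986 = 1.113; τ^m = 0.57^1.113 = 0.5349.
Surface direct beam = 1362 × 0.8986 × 0.5349 = 654.66 W/m².

655 W/m²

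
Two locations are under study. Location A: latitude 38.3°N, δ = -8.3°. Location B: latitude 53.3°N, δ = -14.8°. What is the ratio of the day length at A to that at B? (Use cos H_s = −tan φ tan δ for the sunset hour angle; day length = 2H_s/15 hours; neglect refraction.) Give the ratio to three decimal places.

A: H_s = arccos(−tan 38.3° · tan -8.3°) = 83.38°, so 2H_s/15 = 11.1173 h.
B: H_s = arccos(−tan 53.3° · tan -14.8°) = 69.24°, so 2H_s/15 = 9.2320 h.
Ratio A/B = 11.1173 / 9.2320 = 1.2042.

1.204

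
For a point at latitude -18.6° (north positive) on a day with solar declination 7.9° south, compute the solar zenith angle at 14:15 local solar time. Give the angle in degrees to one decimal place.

Hour angle H = 15° × (14.25 − 12) = 33.75°.
With φ = -18.6°, δ = -7.9°, H = 33.75°: sin φ sin δ = 0.0438, cos φ cos δ cos H = 0.7806, so cos θ_z = 0.8244.
θ_z = arccos(0.8244) = 34.47°.

34.5°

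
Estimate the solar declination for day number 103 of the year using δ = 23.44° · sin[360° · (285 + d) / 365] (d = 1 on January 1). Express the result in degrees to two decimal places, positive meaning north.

360 × (285 + 103) / 365 = 382.685°; sin(382.685°) = 0.3857.
δ = 23.44 × 0.3857 = 9.041° ≈ +9.04°.

+9.04°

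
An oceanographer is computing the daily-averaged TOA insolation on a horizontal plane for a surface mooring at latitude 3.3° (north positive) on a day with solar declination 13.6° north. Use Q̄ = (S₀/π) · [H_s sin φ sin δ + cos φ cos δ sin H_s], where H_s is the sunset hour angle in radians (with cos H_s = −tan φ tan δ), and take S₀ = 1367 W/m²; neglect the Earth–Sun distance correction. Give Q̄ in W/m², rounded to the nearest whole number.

432 W/m²

−tan φ tan δ = −(0.0577)(0.2419) = -0.0140; H_s = arccos(-0.0140) = 90.80°. In radians, H_s = 1.5848.
H_s sin φ sin δ = 1.5848 × 0.0576 × 0.2351 = 0.0215.
cos φ cos δ sin H_s = 0.9983 × 0.9720 × 0.9999 = 0.9703.
Q̄ = (1367/π) × (0.0215 + 0.9703) = 435.13 × 0.9918 = 431.56 W/m².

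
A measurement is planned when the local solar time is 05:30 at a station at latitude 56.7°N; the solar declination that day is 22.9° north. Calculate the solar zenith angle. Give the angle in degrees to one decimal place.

75.0°

Hour angle H = 15° × (5.5 − 12) = -97.50°.
cos θ_z = sin φ sin δ + cos φ cos δ cos H = (0.8358)(0.3891) + (0.5490)(0.9212)(-0.1305) = 0.2592.
θ_z = arccos(0.2592) = 74.98°.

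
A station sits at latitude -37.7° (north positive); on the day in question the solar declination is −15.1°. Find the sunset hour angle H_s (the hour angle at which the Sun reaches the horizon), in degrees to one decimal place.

The sunset hour angle satisfies cos H_s = −tan φ tan δ = -0.2085, giving H_s = 102.03°.

102.0°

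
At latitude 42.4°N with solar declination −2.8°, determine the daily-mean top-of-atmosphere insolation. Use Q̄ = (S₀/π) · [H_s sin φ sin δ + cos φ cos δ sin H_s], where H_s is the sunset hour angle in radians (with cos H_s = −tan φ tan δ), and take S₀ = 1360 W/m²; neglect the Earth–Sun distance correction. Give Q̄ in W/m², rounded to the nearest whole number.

297 W/m²

The sunset hour angle satisfies cos H_s = −tan φ tan δ = 0.0447, giving H_s = 87.44°. In radians, H_s = 1.5261.
H_s sin φ sin δ = 1.5261 × 0.6743 × -0.0488 = -0.0502.
cos φ cos δ sin H_s = 0.7385 × 0.9988 × 0.9990 = 0.7369.
Q̄ = (1360/π) × (-0.0502 + 0.7369) = 432.90 × 0.6867 = 297.27 W/m².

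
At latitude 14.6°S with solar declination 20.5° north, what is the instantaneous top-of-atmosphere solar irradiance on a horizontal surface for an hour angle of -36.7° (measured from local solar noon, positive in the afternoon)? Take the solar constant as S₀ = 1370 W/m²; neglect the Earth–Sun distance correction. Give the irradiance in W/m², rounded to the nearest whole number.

875 W/m²

cos θ_z = sin φ sin δ + cos φ cos δ cos H = (-0.2521)(0.3502) + (0.9677)(0.9367)(0.8018) = 0.6385.
Top-of-atmosphere irradiance = S₀ cos θ_z = 1370 × 0.6385 = 874.74 W/m².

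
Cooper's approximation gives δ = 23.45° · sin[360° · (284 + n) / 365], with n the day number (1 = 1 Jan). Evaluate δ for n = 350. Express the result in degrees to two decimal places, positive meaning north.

-23.37°

360 × (284 + 350) / 365 = 625.315°; sin(625.315°) = -0.9967.
δ = 23.45 × -0.9967 = -23.373° ≈ -23.37°.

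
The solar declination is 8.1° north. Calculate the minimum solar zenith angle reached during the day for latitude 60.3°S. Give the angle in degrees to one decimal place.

At local solar noon the hour angle is zero, so the zenith angle is |φ − δ| = |-60.3° − (8.1°)| = 68.4°.

68.4°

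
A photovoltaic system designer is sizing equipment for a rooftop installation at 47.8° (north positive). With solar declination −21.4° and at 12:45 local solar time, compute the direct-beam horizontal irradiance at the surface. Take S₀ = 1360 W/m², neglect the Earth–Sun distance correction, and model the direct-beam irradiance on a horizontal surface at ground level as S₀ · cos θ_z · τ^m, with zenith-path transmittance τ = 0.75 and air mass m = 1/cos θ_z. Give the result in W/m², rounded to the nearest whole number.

202 W/m²

Hour angle H = 15° × (12.75 − 12) = 11.25°.
cos θ_z = sin φ sin δ + cos φ cos δ cos H = (0.7408)(-0.3649) + (0.6717)(0.9311)(0.9808) = 0.3431.
Air mass m = 1/cos θ_z = 1/0.3431 = 2.915; τ^m = 0.75^2.915 = 0.4323.
Surface direct beam = 1360 × 0.3431 × 0.4323 = 201.72 W/m².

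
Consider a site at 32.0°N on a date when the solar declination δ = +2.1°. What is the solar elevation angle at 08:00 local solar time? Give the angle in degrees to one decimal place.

26.3°

Hour angle H = 15° × (8 − 12) = -60.00°.
cos θ_z = sin φ sin δ + cos φ cos δ cos H = (0.5299)(0.0366) + (0.8480)(0.9993)(0.5000) = 0.4431.
θ_z = arccos(0.4431) = 63.70°, so the elevation is 90° − 63.70° = 26.30°.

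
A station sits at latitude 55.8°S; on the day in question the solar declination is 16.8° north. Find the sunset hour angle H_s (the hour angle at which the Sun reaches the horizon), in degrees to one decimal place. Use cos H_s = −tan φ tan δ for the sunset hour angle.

The sunset hour angle satisfies cos H_s = −tan φ tan δ = 0.4443, giving H_s = 63.62°.

63.6°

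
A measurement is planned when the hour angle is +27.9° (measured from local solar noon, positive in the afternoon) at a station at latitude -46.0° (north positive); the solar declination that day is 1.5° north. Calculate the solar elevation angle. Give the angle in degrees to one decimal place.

36.5°

cos θ_z = sin(-46.0°) sin(1.5°) + cos(-46.0°) cos(1.5°) cos(27.90°) = -0.0188 + 0.6137 = 0.5949.
θ_z = arccos(0.5949) = 53.49°, so the elevation is 90° − 53.49° = 36.51°.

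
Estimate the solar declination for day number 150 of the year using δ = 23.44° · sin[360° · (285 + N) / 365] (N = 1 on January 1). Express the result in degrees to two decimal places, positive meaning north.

+21.89°

360 × (285 + 150) / 365 = 429.041°; sin(429.041°) = 0.9338.
δ = 23.44 × 0.9338 = 21.888° ≈ +21.89°.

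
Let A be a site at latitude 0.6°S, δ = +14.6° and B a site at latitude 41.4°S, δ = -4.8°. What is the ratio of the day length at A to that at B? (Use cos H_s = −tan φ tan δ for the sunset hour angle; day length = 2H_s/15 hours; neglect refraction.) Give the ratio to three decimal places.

0.953

A: H_s = arccos(−tan -0.6° · tan 14.6°) = 89.84°, so 2H_s/15 = 11.9787 h.
B: H_s = arccos(−tan -41.4° · tan -4.8°) = 94.25°, so 2H_s/15 = 12.5667 h.
Ratio A/B = 11.9787 / 12.5667 = 0.9532.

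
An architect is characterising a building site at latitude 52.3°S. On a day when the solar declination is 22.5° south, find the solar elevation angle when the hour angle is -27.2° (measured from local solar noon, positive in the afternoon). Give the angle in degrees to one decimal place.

With φ = -52.3°, δ = -22.5°, H = -27.20°: sin φ sin δ = 0.3028, cos φ cos δ cos H = 0.5025, so cos θ_z = 0.8053.
θ_z = arccos(0.8053) = 36.36°, so the elevation is 90° − 36.36° = 53.64°.

53.6°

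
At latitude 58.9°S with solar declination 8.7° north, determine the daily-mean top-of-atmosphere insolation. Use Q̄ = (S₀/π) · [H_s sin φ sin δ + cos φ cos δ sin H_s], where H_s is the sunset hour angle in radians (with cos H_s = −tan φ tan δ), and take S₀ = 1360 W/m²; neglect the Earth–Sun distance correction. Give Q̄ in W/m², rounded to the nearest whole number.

The sunset hour angle satisfies cos H_s = −tan φ tan δ = 0.2537, giving H_s = 75.30°. In radians, H_s = 1.3142.
H_s sin φ sin δ = 1.3142 × -0.8563 × 0.1513 = -0.1703.
cos φ cos δ sin H_s = 0.5165 × 0.9885 × 0.9673 = 0.4939.
Q̄ = (1360/π) × (-0.1703 + 0.4939) = 432.90 × 0.3236 = 140.09 W/m².

140 W/m²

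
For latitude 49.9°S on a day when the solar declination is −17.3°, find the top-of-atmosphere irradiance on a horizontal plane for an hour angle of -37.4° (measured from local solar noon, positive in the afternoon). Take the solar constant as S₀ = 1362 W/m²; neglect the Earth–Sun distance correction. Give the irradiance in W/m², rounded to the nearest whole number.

cos θ_z = sin(-49.9°) sin(-17.3°) + cos(-49.9°) cos(-17.3°) cos(-37.40°) = 0.2275 + 0.4886 = 0.7161.
Top-of-atmosphere irradiance = S₀ cos θ_z = 1362 × 0.7161 = 975.33 W/m².

975 W/m²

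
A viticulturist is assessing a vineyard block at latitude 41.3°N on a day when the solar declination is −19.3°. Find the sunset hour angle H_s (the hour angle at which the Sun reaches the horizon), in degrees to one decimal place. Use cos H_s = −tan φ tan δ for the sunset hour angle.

72.1°

The sunset hour angle satisfies cos H_s = −tan φ tan δ = 0.3077, giving H_s = 72.08°.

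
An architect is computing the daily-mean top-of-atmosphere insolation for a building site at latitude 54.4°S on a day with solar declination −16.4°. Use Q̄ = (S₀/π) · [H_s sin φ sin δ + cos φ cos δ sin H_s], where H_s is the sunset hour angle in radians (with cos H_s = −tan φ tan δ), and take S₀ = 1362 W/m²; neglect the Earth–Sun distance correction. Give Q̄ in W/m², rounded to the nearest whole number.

cos H_s = −tan(-54.4°) · tan(-16.4°) = -0.4111, so H_s = arccos(-0.4111) = 114.27°. In radians, H_s = 1.9944.
H_s sin φ sin δ = 1.9944 × -0.8131 × -0.2823 = 0.4578.
cos φ cos δ sin H_s = 0.5821 × 0.9593 × 0.9116 = 0.5090.
Q̄ = (1362/π) × (0.4578 + 0.5090) = 433.54 × 0.9668 = 419.15 W/m².

419 W/m²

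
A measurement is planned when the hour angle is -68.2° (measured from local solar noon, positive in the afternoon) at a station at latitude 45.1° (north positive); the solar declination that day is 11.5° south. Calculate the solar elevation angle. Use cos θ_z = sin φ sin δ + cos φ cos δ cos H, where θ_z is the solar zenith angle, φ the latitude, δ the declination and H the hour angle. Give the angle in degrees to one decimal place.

With φ = 45.1°, δ = -11.5°, H = -68.20°: sin φ sin δ = -0.1412, cos φ cos δ cos H = 0.2569, so cos θ_z = 0.1157.
θ_z = arccos(0.1157) = 83.36°, so the elevation is 90° − 83.36° = 6.64°.

6.6°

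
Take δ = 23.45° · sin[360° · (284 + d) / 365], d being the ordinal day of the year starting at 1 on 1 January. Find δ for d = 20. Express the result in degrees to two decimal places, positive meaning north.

-20.34°

360 × (284 + 20) / 365 = 299.836°; sin(299.836°) = -0.8675.
δ = 23.45 × -0.8675 = -20.343° ≈ -20.34°.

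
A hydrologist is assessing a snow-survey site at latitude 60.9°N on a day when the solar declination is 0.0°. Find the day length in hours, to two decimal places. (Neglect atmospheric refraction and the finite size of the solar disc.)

cos H_s = −tan(60.9°) · tan(0.0°) = 0.0000, so H_s = arccos(0.0000) = 90.00°.
Day length = 2 H_s / 15° h⁻¹ = 180.00° / 15 = 12.000 h.

12.00 hours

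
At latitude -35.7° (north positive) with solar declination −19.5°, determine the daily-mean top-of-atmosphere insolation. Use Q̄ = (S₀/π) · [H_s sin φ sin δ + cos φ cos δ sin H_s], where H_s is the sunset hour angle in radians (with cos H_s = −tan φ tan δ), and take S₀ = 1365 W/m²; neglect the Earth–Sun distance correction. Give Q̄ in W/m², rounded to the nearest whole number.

The sunset hour angle satisfies cos H_s = −tan φ tan δ = -0.2545, giving H_s = 104.74°. In radians, H_s = 1.8281.
H_s sin φ sin δ = 1.8281 × -0.5835 × -0.3338 = 0.3561.
cos φ cos δ sin H_s = 0.8121 × 0.9426 × 0.9671 = 0.7403.
Q̄ = (1365/π) × (0.3561 + 0.7403) = 434.49 × 1.0964 = 476.37 W/m².

476 W/m²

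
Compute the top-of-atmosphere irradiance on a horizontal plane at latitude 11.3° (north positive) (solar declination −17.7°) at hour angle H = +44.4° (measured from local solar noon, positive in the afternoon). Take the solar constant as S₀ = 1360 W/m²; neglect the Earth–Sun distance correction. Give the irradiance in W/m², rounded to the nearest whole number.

cos θ_z = sin φ sin δ + cos φ cos δ cos H = (0.1959)(-0.3040) + (0.9806)(0.9527)(0.7145) = 0.6079.
Top-of-atmosphere irradiance = S₀ cos θ_z = 1360 × 0.6079 = 826.74 W/m².

827 W/m²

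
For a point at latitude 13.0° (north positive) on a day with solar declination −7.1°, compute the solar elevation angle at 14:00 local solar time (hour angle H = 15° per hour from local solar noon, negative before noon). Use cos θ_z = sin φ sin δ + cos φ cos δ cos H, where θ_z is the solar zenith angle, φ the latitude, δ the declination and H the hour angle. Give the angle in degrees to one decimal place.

54.1°

Hour angle H = 15° × (14 − 12) = 30.00°.
cos θ_z = sin(13.0°) sin(-7.1°) + cos(13.0°) cos(-7.1°) cos(30.00°) = -0.0278 + 0.8374 = 0.8096.
θ_z = arccos(0.8096) = 35.94°, so the elevation is 90° − 35.94° = 54.06°.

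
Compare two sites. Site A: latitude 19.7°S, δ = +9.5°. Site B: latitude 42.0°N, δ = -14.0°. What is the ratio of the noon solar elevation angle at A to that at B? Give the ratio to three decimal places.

A: 90° − |-19.7 − (9.5)| = 60.80°.
B: 90° − |42.0 − (-14.0)| = 34.00°.
Ratio A/B = 60.8000 / 34.0000 = 1.7882.

1.788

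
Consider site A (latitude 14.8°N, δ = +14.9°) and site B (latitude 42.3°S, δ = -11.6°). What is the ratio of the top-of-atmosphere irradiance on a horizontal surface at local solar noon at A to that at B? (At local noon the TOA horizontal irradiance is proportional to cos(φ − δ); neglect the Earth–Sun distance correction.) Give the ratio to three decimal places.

A: cos θ_z = cos(14.8° − (14.9°)) = 1.0000.
B: cos θ_z = cos(-42.3° − (-11.6°)) = 0.8599.
Ratio A/B = 1.0000 / 0.8599 = 1.1629.

1.163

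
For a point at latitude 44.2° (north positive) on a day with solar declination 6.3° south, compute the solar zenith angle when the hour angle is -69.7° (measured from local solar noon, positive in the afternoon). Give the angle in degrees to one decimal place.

80.2°

With φ = 44.2°, δ = -6.3°, H = -69.70°: sin φ sin δ = -0.0765, cos φ cos δ cos H = 0.2472, so cos θ_z = 0.1707.
θ_z = arccos(0.1707) = 80.17°.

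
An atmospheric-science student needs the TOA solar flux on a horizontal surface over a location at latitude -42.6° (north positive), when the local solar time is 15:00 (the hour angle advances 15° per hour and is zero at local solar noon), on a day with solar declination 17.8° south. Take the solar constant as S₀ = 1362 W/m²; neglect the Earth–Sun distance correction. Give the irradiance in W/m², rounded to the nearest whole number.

957 W/m²

Hour angle H = 15° × (15 − 12) = 45.00°.
cos θ_z = sin(-42.6°) sin(-17.8°) + cos(-42.6°) cos(-17.8°) cos(45.00°) = 0.2069 + 0.4956 = 0.7025.
Top-of-atmosphere irradiance = S₀ cos θ_z = 1362 × 0.7025 = 956.81 W/m².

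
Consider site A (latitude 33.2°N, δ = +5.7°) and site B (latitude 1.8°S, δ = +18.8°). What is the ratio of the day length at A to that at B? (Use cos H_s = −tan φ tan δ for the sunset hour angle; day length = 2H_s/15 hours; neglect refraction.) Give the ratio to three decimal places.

1.049

A: H_s = arccos(−tan 33.2° · tan 5.7°) = 93.74°, so 2H_s/15 = 12.4987 h.
B: H_s = arccos(−tan -1.8° · tan 18.8°) = 89.39°, so 2H_s/15 = 11.9187 h.
Ratio A/B = 12.4987 / 11.9187 = 1.0487.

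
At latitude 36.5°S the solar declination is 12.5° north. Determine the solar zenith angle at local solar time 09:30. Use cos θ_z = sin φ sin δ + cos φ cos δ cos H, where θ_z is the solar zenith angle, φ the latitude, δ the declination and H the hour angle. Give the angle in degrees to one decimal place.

60.4°

Hour angle H = 15° × (9.5 − 12) = -37.50°.
cos θ_z = sin(-36.5°) sin(12.5°) + cos(-36.5°) cos(12.5°) cos(-37.50°) = -0.1287 + 0.6226 = 0.4939.
θ_z = arccos(0.4939) = 60.40°.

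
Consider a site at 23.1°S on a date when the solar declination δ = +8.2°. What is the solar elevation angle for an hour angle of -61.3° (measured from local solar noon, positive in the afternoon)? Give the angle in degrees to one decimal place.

cos θ_z = sin φ sin δ + cos φ cos δ cos H = (-0.3923)(0.1426) + (0.9198)(0.9898)(0.4802) = 0.3812.
θ_z = arccos(0.3812) = 67.59°, so the elevation is 90° − 67.59° = 22.41°.

22.4°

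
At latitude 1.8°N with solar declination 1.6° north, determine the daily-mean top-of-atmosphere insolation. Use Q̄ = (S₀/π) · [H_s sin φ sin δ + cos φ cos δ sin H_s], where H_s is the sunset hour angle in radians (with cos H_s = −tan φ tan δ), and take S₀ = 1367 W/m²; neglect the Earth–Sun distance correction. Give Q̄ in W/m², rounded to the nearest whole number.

435 W/m²

The sunset hour angle satisfies cos H_s = −tan φ tan δ = -0.0009, giving H_s = 90.05°. In radians, H_s = 1.5717.
H_s sin φ sin δ = 1.5717 × 0.0314 × 0.0279 = 0.0014.
cos φ cos δ sin H_s = 0.9995 × 0.9996 × 1.0000 = 0.9991.
Q̄ = (1367/π) × (0.0014 + 0.9991) = 435.13 × 1.0005 = 435.35 W/m².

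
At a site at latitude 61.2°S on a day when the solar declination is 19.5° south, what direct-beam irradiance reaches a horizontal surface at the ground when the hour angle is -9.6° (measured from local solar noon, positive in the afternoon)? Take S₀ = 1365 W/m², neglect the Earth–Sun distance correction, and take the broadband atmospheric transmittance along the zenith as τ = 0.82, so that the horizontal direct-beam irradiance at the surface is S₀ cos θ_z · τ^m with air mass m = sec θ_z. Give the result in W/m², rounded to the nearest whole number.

773 W/m²

cos θ_z = sin(-61.2°) sin(-19.5°) + cos(-61.2°) cos(-19.5°) cos(-9.60°) = 0.2925 + 0.4478 = 0.7403.
Air mass m = 1/cos θ_z = 1/0.7403 = 1.351; τ^m = 0.82^1.351 = 0.7648.
Surface direct beam = 1365 × 0.7403 × 0.7648 = 772.84 W/m².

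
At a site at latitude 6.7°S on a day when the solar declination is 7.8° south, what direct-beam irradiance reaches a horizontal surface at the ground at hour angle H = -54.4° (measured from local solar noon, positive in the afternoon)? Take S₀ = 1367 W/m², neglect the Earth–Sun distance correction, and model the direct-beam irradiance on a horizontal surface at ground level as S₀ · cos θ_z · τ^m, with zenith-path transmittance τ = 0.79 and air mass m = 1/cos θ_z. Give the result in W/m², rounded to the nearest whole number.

cos θ_z = sin φ sin δ + cos φ cos δ cos H = (-0.1167)(-0.1357) + (0.9932)(0.9907)(0.5821) = 0.5886.
Air mass m = 1/cos θ_z = 1/0.5886 = 1.699; τ^m = 0.79^1.699 = 0.6700.
Surface direct beam = 1367 × 0.5886 × 0.6700 = 539.09 W/m².

539 W/m²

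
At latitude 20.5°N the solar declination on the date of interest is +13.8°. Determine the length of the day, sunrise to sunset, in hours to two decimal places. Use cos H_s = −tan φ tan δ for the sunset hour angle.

12.70 hours

−tan φ tan δ = −(0.3739)(0.2456) = -0.0918; H_s = arccos(-0.0918) = 95.27°.
Day length = 2 H_s / 15° h⁻¹ = 190.54° / 15 = 12.703 h.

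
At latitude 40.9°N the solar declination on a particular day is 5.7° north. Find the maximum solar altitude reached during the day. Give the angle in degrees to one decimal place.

54.8°

At local solar noon the hour angle is zero, so the elevation is 90° − |φ − δ| = 90° − |40.9° − (5.7°)| = 90° − 35.2° = 54.8°.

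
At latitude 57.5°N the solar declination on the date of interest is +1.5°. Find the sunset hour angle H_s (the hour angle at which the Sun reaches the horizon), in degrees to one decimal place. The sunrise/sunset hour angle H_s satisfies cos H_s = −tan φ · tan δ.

cos H_s = −tan(57.5°) · tan(1.5°) = -0.0411, so H_s = arccos(-0.0411) = 92.36°.

92.4°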